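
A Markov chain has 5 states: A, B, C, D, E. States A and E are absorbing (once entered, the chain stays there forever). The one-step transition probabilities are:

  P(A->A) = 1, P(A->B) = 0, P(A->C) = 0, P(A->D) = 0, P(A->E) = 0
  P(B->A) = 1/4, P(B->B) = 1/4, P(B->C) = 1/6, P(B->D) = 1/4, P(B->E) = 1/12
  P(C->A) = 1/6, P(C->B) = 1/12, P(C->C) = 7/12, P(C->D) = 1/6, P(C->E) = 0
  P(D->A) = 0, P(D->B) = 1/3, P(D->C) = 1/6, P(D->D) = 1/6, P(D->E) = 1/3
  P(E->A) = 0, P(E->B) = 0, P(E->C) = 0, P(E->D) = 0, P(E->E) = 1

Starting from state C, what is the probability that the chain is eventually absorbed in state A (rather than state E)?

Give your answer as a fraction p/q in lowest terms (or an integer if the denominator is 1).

Answer: 35/52

Derivation:
Let a_i = P(absorbed in A | start in state i).
Boundary conditions: a_A = 1, a_E = 0.
For each transient state i, a_i = sum_j P(i->j) * a_j:
  a_B = 1/4*a_A + 1/4*a_B + 1/6*a_C + 1/4*a_D + 1/12*a_E
  a_C = 1/6*a_A + 1/12*a_B + 7/12*a_C + 1/6*a_D + 0*a_E
  a_D = 0*a_A + 1/3*a_B + 1/6*a_C + 1/6*a_D + 1/3*a_E

Substituting a_A = 1 and a_E = 0, rearrange to (I - Q) a = r where r[i] = P(i -> A):
  [3/4, -1/6, -1/4] . (a_B, a_C, a_D) = 1/4
  [-1/12, 5/12, -1/6] . (a_B, a_C, a_D) = 1/6
  [-1/3, -1/6, 5/6] . (a_B, a_C, a_D) = 0

Solving yields:
  a_B = 95/156
  a_C = 35/52
  a_D = 59/156

Starting state is C, so the absorption probability is a_C = 35/52.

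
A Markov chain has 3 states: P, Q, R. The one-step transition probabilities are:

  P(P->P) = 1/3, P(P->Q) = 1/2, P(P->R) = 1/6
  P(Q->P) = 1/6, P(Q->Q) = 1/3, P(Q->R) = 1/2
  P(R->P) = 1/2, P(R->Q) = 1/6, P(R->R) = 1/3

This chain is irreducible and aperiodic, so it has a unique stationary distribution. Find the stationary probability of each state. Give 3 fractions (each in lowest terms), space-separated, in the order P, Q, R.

Answer: 1/3 1/3 1/3

Derivation:
The stationary distribution satisfies pi = pi * P, i.e.:
  pi_P = 1/3*pi_P + 1/6*pi_Q + 1/2*pi_R
  pi_Q = 1/2*pi_P + 1/3*pi_Q + 1/6*pi_R
  pi_R = 1/6*pi_P + 1/2*pi_Q + 1/3*pi_R
with normalization: pi_P + pi_Q + pi_R = 1.

Using the first 2 balance equations plus normalization, the linear system A*pi = b is:
  [-2/3, 1/6, 1/2] . pi = 0
  [1/2, -2/3, 1/6] . pi = 0
  [1, 1, 1] . pi = 1

Solving yields:
  pi_P = 1/3
  pi_Q = 1/3
  pi_R = 1/3

Verification (pi * P):
  1/3*1/3 + 1/3*1/6 + 1/3*1/2 = 1/3 = pi_P  (ok)
  1/3*1/2 + 1/3*1/3 + 1/3*1/6 = 1/3 = pi_Q  (ok)
  1/3*1/6 + 1/3*1/2 + 1/3*1/3 = 1/3 = pi_R  (ok)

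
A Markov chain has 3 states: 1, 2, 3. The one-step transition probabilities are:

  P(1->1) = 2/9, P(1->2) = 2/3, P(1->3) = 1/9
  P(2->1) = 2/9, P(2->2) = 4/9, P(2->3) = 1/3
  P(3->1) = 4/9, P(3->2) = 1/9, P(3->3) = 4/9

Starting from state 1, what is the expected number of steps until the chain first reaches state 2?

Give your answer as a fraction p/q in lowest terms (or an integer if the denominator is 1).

Answer: 54/31

Derivation:
Let h_i = expected steps to first reach 2 from state i.
Boundary: h_2 = 0.
First-step equations for the other states:
  h_1 = 1 + 2/9*h_1 + 2/3*h_2 + 1/9*h_3
  h_3 = 1 + 4/9*h_1 + 1/9*h_2 + 4/9*h_3

Substituting h_2 = 0 and rearranging gives the linear system (I - Q) h = 1:
  [7/9, -1/9] . (h_1, h_3) = 1
  [-4/9, 5/9] . (h_1, h_3) = 1

Solving yields:
  h_1 = 54/31
  h_3 = 99/31

Starting state is 1, so the expected hitting time is h_1 = 54/31.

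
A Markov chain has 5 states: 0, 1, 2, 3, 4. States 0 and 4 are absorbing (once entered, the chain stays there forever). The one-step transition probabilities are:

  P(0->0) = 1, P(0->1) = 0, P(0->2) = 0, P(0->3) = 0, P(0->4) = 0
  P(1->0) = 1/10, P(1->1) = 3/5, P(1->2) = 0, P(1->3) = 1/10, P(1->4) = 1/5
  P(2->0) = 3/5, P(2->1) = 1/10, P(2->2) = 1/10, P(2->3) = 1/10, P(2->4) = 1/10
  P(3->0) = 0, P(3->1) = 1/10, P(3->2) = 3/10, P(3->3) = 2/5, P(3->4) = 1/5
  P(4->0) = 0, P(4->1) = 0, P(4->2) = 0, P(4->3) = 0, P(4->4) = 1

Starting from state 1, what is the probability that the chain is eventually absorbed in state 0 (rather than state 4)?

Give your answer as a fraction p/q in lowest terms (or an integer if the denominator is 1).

Let a_i = P(absorbed in 0 | start in state i).
Boundary conditions: a_0 = 1, a_4 = 0.
For each transient state i, a_i = sum_j P(i->j) * a_j:
  a_1 = 1/10*a_0 + 3/5*a_1 + 0*a_2 + 1/10*a_3 + 1/5*a_4
  a_2 = 3/5*a_0 + 1/10*a_1 + 1/10*a_2 + 1/10*a_3 + 1/10*a_4
  a_3 = 0*a_0 + 1/10*a_1 + 3/10*a_2 + 2/5*a_3 + 1/5*a_4

Substituting a_0 = 1 and a_4 = 0, rearrange to (I - Q) a = r where r[i] = P(i -> 0):
  [2/5, 0, -1/10] . (a_1, a_2, a_3) = 1/10
  [-1/10, 9/10, -1/10] . (a_1, a_2, a_3) = 3/5
  [-1/10, -3/10, 3/5] . (a_1, a_2, a_3) = 0

Solving yields:
  a_1 = 23/64
  a_2 = 145/192
  a_3 = 7/16

Starting state is 1, so the absorption probability is a_1 = 23/64.

Answer: 23/64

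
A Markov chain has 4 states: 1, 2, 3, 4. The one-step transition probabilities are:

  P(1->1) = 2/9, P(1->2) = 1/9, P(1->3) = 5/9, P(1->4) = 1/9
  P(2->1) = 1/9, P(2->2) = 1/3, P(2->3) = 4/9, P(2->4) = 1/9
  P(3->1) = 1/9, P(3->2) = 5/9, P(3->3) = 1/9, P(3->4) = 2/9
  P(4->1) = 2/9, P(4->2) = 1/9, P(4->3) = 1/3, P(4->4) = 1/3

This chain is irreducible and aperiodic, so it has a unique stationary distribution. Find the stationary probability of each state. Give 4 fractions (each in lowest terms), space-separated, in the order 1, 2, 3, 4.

Answer: 101/679 225/679 32/97 129/679

Derivation:
The stationary distribution satisfies pi = pi * P, i.e.:
  pi_1 = 2/9*pi_1 + 1/9*pi_2 + 1/9*pi_3 + 2/9*pi_4
  pi_2 = 1/9*pi_1 + 1/3*pi_2 + 5/9*pi_3 + 1/9*pi_4
  pi_3 = 5/9*pi_1 + 4/9*pi_2 + 1/9*pi_3 + 1/3*pi_4
  pi_4 = 1/9*pi_1 + 1/9*pi_2 + 2/9*pi_3 + 1/3*pi_4
with normalization: pi_1 + pi_2 + pi_3 + pi_4 = 1.

Using the first 3 balance equations plus normalization, the linear system A*pi = b is:
  [-7/9, 1/9, 1/9, 2/9] . pi = 0
  [1/9, -2/3, 5/9, 1/9] . pi = 0
  [5/9, 4/9, -8/9, 1/3] . pi = 0
  [1, 1, 1, 1] . pi = 1

Solving yields:
  pi_1 = 101/679
  pi_2 = 225/679
  pi_3 = 32/97
  pi_4 = 129/679

Verification (pi * P):
  101/679*2/9 + 225/679*1/9 + 32/97*1/9 + 129/679*2/9 = 101/679 = pi_1  (ok)
  101/679*1/9 + 225/679*1/3 + 32/97*5/9 + 129/679*1/9 = 225/679 = pi_2  (ok)
  101/679*5/9 + 225/679*4/9 + 32/97*1/9 + 129/679*1/3 = 32/97 = pi_3  (ok)
  101/679*1/9 + 225/679*1/9 + 32/97*2/9 + 129/679*1/3 = 129/679 = pi_4  (ok)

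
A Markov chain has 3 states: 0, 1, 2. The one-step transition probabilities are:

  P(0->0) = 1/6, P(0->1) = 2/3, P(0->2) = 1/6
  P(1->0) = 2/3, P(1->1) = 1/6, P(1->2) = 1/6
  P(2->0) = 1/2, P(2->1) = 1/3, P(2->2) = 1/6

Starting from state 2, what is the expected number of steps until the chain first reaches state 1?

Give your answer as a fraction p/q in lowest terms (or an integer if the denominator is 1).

Let h_i = expected steps to first reach 1 from state i.
Boundary: h_1 = 0.
First-step equations for the other states:
  h_0 = 1 + 1/6*h_0 + 2/3*h_1 + 1/6*h_2
  h_2 = 1 + 1/2*h_0 + 1/3*h_1 + 1/6*h_2

Substituting h_1 = 0 and rearranging gives the linear system (I - Q) h = 1:
  [5/6, -1/6] . (h_0, h_2) = 1
  [-1/2, 5/6] . (h_0, h_2) = 1

Solving yields:
  h_0 = 18/11
  h_2 = 24/11

Starting state is 2, so the expected hitting time is h_2 = 24/11.

Answer: 24/11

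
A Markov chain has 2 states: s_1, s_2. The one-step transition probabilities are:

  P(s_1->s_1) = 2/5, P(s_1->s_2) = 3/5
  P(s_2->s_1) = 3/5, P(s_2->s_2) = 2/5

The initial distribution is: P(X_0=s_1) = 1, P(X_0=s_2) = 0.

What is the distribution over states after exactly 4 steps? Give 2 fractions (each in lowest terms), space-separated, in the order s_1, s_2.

Propagating the distribution step by step (d_{t+1} = d_t * P):
d_0 = (s_1=1, s_2=0)
  d_1[s_1] = 1*2/5 + 0*3/5 = 2/5
  d_1[s_2] = 1*3/5 + 0*2/5 = 3/5
d_1 = (s_1=2/5, s_2=3/5)
  d_2[s_1] = 2/5*2/5 + 3/5*3/5 = 13/25
  d_2[s_2] = 2/5*3/5 + 3/5*2/5 = 12/25
d_2 = (s_1=13/25, s_2=12/25)
  d_3[s_1] = 13/25*2/5 + 12/25*3/5 = 62/125
  d_3[s_2] = 13/25*3/5 + 12/25*2/5 = 63/125
d_3 = (s_1=62/125, s_2=63/125)
  d_4[s_1] = 62/125*2/5 + 63/125*3/5 = 313/625
  d_4[s_2] = 62/125*3/5 + 63/125*2/5 = 312/625
d_4 = (s_1=313/625, s_2=312/625)

Answer: 313/625 312/625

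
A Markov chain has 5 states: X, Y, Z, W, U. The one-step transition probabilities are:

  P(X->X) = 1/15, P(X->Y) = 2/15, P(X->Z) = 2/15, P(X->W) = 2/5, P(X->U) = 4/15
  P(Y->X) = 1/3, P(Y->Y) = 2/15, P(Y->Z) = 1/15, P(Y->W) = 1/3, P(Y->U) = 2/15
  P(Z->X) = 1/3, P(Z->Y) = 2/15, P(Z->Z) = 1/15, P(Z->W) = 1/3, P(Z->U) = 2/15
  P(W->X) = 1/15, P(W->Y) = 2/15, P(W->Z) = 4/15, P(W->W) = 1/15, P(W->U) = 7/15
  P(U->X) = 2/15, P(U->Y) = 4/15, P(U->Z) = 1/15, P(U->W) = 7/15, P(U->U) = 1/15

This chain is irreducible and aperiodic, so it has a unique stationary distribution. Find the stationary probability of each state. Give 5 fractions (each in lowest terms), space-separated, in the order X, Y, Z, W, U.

The stationary distribution satisfies pi = pi * P, i.e.:
  pi_X = 1/15*pi_X + 1/3*pi_Y + 1/3*pi_Z + 1/15*pi_W + 2/15*pi_U
  pi_Y = 2/15*pi_X + 2/15*pi_Y + 2/15*pi_Z + 2/15*pi_W + 4/15*pi_U
  pi_Z = 2/15*pi_X + 1/15*pi_Y + 1/15*pi_Z + 4/15*pi_W + 1/15*pi_U
  pi_W = 2/5*pi_X + 1/3*pi_Y + 1/3*pi_Z + 1/15*pi_W + 7/15*pi_U
  pi_U = 4/15*pi_X + 2/15*pi_Y + 2/15*pi_Z + 7/15*pi_W + 1/15*pi_U
with normalization: pi_X + pi_Y + pi_Z + pi_W + pi_U = 1.

Using the first 4 balance equations plus normalization, the linear system A*pi = b is:
  [-14/15, 1/3, 1/3, 1/15, 2/15] . pi = 0
  [2/15, -13/15, 2/15, 2/15, 4/15] . pi = 0
  [2/15, 1/15, -14/15, 4/15, 1/15] . pi = 0
  [2/5, 1/3, 1/3, -14/15, 7/15] . pi = 0
  [1, 1, 1, 1, 1] . pi = 1

Solving yields:
  pi_X = 189/1159
  pi_Y = 574/3477
  pi_Z = 476/3477
  pi_W = 344/1159
  pi_U = 276/1159

Verification (pi * P):
  189/1159*1/15 + 574/3477*1/3 + 476/3477*1/3 + 344/1159*1/15 + 276/1159*2/15 = 189/1159 = pi_X  (ok)
  189/1159*2/15 + 574/3477*2/15 + 476/3477*2/15 + 344/1159*2/15 + 276/1159*4/15 = 574/3477 = pi_Y  (ok)
  189/1159*2/15 + 574/3477*1/15 + 476/3477*1/15 + 344/1159*4/15 + 276/1159*1/15 = 476/3477 = pi_Z  (ok)
  189/1159*2/5 + 574/3477*1/3 + 476/3477*1/3 + 344/1159*1/15 + 276/1159*7/15 = 344/1159 = pi_W  (ok)
  189/1159*4/15 + 574/3477*2/15 + 476/3477*2/15 + 344/1159*7/15 + 276/1159*1/15 = 276/1159 = pi_U  (ok)

Answer: 189/1159 574/3477 476/3477 344/1159 276/1159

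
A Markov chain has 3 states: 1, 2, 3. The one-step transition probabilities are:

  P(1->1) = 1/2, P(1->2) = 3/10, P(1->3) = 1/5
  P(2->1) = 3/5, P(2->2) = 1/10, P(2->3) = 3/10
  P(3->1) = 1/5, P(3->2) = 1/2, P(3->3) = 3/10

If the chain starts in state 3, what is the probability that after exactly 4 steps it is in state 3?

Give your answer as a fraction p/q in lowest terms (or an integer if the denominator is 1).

Answer: 1279/5000

Derivation:
Computing P^4 by repeated multiplication:
P^1 =
  1: [1/2, 3/10, 1/5]
  2: [3/5, 1/10, 3/10]
  3: [1/5, 1/2, 3/10]
P^2 =
  1: [47/100, 7/25, 1/4]
  2: [21/50, 17/50, 6/25]
  3: [23/50, 13/50, 7/25]
P^3 =
  1: [453/1000, 147/500, 253/1000]
  2: [231/500, 7/25, 129/500]
  3: [221/500, 38/125, 127/500]
P^4 =
  1: [907/2000, 1459/5000, 2547/10000]
  2: [2253/5000, 739/2500, 1269/5000]
  3: [2271/5000, 29/100, 1279/5000]

(P^4)[3 -> 3] = 1279/5000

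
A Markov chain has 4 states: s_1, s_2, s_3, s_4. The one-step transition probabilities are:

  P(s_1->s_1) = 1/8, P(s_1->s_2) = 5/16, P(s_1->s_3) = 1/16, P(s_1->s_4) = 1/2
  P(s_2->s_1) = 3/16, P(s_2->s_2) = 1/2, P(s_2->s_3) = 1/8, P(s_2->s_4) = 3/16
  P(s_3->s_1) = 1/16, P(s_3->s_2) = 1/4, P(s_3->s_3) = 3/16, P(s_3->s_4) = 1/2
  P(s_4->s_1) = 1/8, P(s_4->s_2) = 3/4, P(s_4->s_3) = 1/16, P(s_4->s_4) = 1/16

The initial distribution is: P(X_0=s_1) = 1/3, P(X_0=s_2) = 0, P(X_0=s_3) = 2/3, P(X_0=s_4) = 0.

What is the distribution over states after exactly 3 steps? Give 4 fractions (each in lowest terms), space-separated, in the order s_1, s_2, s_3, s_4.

Answer: 1901/12288 3071/6144 679/6144 2887/12288

Derivation:
Propagating the distribution step by step (d_{t+1} = d_t * P):
d_0 = (s_1=1/3, s_2=0, s_3=2/3, s_4=0)
  d_1[s_1] = 1/3*1/8 + 0*3/16 + 2/3*1/16 + 0*1/8 = 1/12
  d_1[s_2] = 1/3*5/16 + 0*1/2 + 2/3*1/4 + 0*3/4 = 13/48
  d_1[s_3] = 1/3*1/16 + 0*1/8 + 2/3*3/16 + 0*1/16 = 7/48
  d_1[s_4] = 1/3*1/2 + 0*3/16 + 2/3*1/2 + 0*1/16 = 1/2
d_1 = (s_1=1/12, s_2=13/48, s_3=7/48, s_4=1/2)
  d_2[s_1] = 1/12*1/8 + 13/48*3/16 + 7/48*1/16 + 1/2*1/8 = 17/128
  d_2[s_2] = 1/12*5/16 + 13/48*1/2 + 7/48*1/4 + 1/2*3/4 = 55/96
  d_2[s_3] = 1/12*1/16 + 13/48*1/8 + 7/48*3/16 + 1/2*1/16 = 25/256
  d_2[s_4] = 1/12*1/2 + 13/48*3/16 + 7/48*1/2 + 1/2*1/16 = 151/768
d_2 = (s_1=17/128, s_2=55/96, s_3=25/256, s_4=151/768)
  d_3[s_1] = 17/128*1/8 + 55/96*3/16 + 25/256*1/16 + 151/768*1/8 = 1901/12288
  d_3[s_2] = 17/128*5/16 + 55/96*1/2 + 25/256*1/4 + 151/768*3/4 = 3071/6144
  d_3[s_3] = 17/128*1/16 + 55/96*1/8 + 25/256*3/16 + 151/768*1/16 = 679/6144
  d_3[s_4] = 17/128*1/2 + 55/96*3/16 + 25/256*1/2 + 151/768*1/16 = 2887/12288
d_3 = (s_1=1901/12288, s_2=3071/6144, s_3=679/6144, s_4=2887/12288)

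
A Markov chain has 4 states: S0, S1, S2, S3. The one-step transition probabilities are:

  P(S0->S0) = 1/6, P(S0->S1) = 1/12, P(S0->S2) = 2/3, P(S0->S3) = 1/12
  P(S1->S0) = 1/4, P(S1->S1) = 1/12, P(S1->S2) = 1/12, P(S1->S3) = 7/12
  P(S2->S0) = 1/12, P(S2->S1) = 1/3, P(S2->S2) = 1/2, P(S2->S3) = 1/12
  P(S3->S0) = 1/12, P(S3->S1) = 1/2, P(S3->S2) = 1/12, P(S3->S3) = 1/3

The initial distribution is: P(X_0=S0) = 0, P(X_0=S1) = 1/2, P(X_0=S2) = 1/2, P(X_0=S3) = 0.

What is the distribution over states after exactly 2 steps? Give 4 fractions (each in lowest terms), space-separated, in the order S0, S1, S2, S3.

Propagating the distribution step by step (d_{t+1} = d_t * P):
d_0 = (S0=0, S1=1/2, S2=1/2, S3=0)
  d_1[S0] = 0*1/6 + 1/2*1/4 + 1/2*1/12 + 0*1/12 = 1/6
  d_1[S1] = 0*1/12 + 1/2*1/12 + 1/2*1/3 + 0*1/2 = 5/24
  d_1[S2] = 0*2/3 + 1/2*1/12 + 1/2*1/2 + 0*1/12 = 7/24
  d_1[S3] = 0*1/12 + 1/2*7/12 + 1/2*1/12 + 0*1/3 = 1/3
d_1 = (S0=1/6, S1=5/24, S2=7/24, S3=1/3)
  d_2[S0] = 1/6*1/6 + 5/24*1/4 + 7/24*1/12 + 1/3*1/12 = 19/144
  d_2[S1] = 1/6*1/12 + 5/24*1/12 + 7/24*1/3 + 1/3*1/2 = 85/288
  d_2[S2] = 1/6*2/3 + 5/24*1/12 + 7/24*1/2 + 1/3*1/12 = 29/96
  d_2[S3] = 1/6*1/12 + 5/24*7/12 + 7/24*1/12 + 1/3*1/3 = 13/48
d_2 = (S0=19/144, S1=85/288, S2=29/96, S3=13/48)

Answer: 19/144 85/288 29/96 13/48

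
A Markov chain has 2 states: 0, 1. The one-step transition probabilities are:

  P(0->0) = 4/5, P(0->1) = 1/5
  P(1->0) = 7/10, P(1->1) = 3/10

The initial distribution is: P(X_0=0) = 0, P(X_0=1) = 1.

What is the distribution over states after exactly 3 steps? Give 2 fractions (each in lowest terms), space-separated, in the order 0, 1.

Answer: 777/1000 223/1000

Derivation:
Propagating the distribution step by step (d_{t+1} = d_t * P):
d_0 = (0=0, 1=1)
  d_1[0] = 0*4/5 + 1*7/10 = 7/10
  d_1[1] = 0*1/5 + 1*3/10 = 3/10
d_1 = (0=7/10, 1=3/10)
  d_2[0] = 7/10*4/5 + 3/10*7/10 = 77/100
  d_2[1] = 7/10*1/5 + 3/10*3/10 = 23/100
d_2 = (0=77/100, 1=23/100)
  d_3[0] = 77/100*4/5 + 23/100*7/10 = 777/1000
  d_3[1] = 77/100*1/5 + 23/100*3/10 = 223/1000
d_3 = (0=777/1000, 1=223/1000)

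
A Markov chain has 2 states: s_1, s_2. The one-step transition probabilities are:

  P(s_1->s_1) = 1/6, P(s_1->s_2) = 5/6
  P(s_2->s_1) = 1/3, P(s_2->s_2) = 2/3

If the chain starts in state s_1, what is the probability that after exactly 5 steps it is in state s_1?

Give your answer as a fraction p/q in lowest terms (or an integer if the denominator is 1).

Answer: 2221/7776

Derivation:
Computing P^5 by repeated multiplication:
P^1 =
  s_1: [1/6, 5/6]
  s_2: [1/3, 2/3]
P^2 =
  s_1: [11/36, 25/36]
  s_2: [5/18, 13/18]
P^3 =
  s_1: [61/216, 155/216]
  s_2: [31/108, 77/108]
P^4 =
  s_1: [371/1296, 925/1296]
  s_2: [185/648, 463/648]
P^5 =
  s_1: [2221/7776, 5555/7776]
  s_2: [1111/3888, 2777/3888]

(P^5)[s_1 -> s_1] = 2221/7776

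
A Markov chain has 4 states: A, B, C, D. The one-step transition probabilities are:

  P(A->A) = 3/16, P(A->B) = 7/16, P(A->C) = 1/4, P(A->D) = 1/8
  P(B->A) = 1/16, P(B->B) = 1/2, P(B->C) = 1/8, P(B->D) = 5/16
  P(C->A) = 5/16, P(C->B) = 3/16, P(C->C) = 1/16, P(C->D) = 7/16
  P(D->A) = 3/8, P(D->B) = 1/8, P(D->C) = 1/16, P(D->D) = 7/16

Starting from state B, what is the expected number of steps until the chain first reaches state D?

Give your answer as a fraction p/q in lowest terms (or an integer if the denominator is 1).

Answer: 736/227

Derivation:
Let h_i = expected steps to first reach D from state i.
Boundary: h_D = 0.
First-step equations for the other states:
  h_A = 1 + 3/16*h_A + 7/16*h_B + 1/4*h_C + 1/8*h_D
  h_B = 1 + 1/16*h_A + 1/2*h_B + 1/8*h_C + 5/16*h_D
  h_C = 1 + 5/16*h_A + 3/16*h_B + 1/16*h_C + 7/16*h_D

Substituting h_D = 0 and rearranging gives the linear system (I - Q) h = 1:
  [13/16, -7/16, -1/4] . (h_A, h_B, h_C) = 1
  [-1/16, 1/2, -1/8] . (h_A, h_B, h_C) = 1
  [-5/16, -3/16, 15/16] . (h_A, h_B, h_C) = 1

Solving yields:
  h_A = 4432/1135
  h_B = 736/227
  h_C = 3424/1135

Starting state is B, so the expected hitting time is h_B = 736/227.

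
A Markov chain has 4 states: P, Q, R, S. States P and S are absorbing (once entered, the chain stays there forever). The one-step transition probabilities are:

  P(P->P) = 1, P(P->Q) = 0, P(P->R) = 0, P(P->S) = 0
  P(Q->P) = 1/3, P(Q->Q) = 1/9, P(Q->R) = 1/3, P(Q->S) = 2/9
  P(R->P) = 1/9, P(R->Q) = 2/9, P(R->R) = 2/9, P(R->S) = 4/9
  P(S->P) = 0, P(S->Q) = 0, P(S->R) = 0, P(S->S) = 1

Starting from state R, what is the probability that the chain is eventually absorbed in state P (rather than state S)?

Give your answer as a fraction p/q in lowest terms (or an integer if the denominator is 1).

Let a_i = P(absorbed in P | start in state i).
Boundary conditions: a_P = 1, a_S = 0.
For each transient state i, a_i = sum_j P(i->j) * a_j:
  a_Q = 1/3*a_P + 1/9*a_Q + 1/3*a_R + 2/9*a_S
  a_R = 1/9*a_P + 2/9*a_Q + 2/9*a_R + 4/9*a_S

Substituting a_P = 1 and a_S = 0, rearrange to (I - Q) a = r where r[i] = P(i -> P):
  [8/9, -1/3] . (a_Q, a_R) = 1/3
  [-2/9, 7/9] . (a_Q, a_R) = 1/9

Solving yields:
  a_Q = 12/25
  a_R = 7/25

Starting state is R, so the absorption probability is a_R = 7/25.

Answer: 7/25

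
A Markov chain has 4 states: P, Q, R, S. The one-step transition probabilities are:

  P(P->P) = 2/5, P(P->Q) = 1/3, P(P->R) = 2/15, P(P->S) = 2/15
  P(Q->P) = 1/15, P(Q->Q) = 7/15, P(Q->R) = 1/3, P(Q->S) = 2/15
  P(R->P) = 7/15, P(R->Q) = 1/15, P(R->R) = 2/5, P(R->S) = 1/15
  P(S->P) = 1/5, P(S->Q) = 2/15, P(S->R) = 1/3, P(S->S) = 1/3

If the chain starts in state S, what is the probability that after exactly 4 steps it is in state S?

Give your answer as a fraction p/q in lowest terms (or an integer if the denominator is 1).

Answer: 7261/50625

Derivation:
Computing P^4 by repeated multiplication:
P^1 =
  P: [2/5, 1/3, 2/15, 2/15]
  Q: [1/15, 7/15, 1/3, 2/15]
  R: [7/15, 1/15, 2/5, 1/15]
  S: [1/5, 2/15, 1/3, 1/3]
P^2 =
  P: [61/225, 71/225, 59/225, 34/225]
  Q: [6/25, 7/25, 77/225, 31/225]
  R: [88/225, 2/9, 4/15, 3/25]
  S: [14/45, 44/225, 71/225, 8/45]
P^3 =
  P: [952/3375, 929/3375, 1001/3375, 493/3375]
  Q: [1019/3375, 34/135, 208/675, 466/3375]
  R: [1079/3375, 904/3375, 307/1125, 157/1125]
  S: [1081/3375, 809/3375, 986/3375, 499/3375]
P^4 =
  P: [15127/50625, 106/405, 3004/10125, 7228/50625]
  Q: [1738/5625, 4339/16875, 14858/50625, 7108/50625]
  R: [15238/50625, 13586/50625, 4853/16875, 2414/16875]
  S: [15694/50625, 13052/50625, 14618/50625, 7261/50625]

(P^4)[S -> S] = 7261/50625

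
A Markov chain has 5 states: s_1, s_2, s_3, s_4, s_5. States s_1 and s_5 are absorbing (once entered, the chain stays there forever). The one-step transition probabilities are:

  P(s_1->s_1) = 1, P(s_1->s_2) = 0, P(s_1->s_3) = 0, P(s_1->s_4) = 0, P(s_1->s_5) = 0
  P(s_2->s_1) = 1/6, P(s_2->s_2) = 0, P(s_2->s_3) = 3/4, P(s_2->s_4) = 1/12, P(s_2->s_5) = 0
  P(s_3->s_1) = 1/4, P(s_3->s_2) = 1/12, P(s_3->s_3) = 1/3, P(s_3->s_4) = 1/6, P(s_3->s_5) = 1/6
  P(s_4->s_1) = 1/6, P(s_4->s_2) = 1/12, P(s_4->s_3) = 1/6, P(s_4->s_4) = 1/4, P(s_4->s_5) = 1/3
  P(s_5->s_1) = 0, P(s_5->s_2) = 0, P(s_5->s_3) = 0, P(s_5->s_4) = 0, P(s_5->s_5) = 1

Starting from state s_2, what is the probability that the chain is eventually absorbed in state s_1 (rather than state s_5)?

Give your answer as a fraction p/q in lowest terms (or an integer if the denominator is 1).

Let a_i = P(absorbed in s_1 | start in state i).
Boundary conditions: a_s_1 = 1, a_s_5 = 0.
For each transient state i, a_i = sum_j P(i->j) * a_j:
  a_s_2 = 1/6*a_s_1 + 0*a_s_2 + 3/4*a_s_3 + 1/12*a_s_4 + 0*a_s_5
  a_s_3 = 1/4*a_s_1 + 1/12*a_s_2 + 1/3*a_s_3 + 1/6*a_s_4 + 1/6*a_s_5
  a_s_4 = 1/6*a_s_1 + 1/12*a_s_2 + 1/6*a_s_3 + 1/4*a_s_4 + 1/3*a_s_5

Substituting a_s_1 = 1 and a_s_5 = 0, rearrange to (I - Q) a = r where r[i] = P(i -> s_1):
  [1, -3/4, -1/12] . (a_s_2, a_s_3, a_s_4) = 1/6
  [-1/12, 2/3, -1/6] . (a_s_2, a_s_3, a_s_4) = 1/4
  [-1/12, -1/6, 3/4] . (a_s_2, a_s_3, a_s_4) = 1/6

Solving yields:
  a_s_2 = 437/707
  a_s_3 = 393/707
  a_s_4 = 293/707

Starting state is s_2, so the absorption probability is a_s_2 = 437/707.

Answer: 437/707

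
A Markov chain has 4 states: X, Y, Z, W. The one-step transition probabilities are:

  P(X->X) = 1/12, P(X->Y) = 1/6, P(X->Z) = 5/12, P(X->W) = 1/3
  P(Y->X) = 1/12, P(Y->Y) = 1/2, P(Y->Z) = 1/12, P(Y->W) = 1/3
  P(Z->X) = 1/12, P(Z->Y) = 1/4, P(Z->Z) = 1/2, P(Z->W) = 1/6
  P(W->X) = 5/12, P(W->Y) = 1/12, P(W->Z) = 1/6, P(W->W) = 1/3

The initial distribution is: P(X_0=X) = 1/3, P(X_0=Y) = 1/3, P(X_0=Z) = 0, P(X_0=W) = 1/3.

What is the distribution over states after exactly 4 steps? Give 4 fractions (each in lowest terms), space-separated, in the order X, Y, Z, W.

Answer: 349/1944 1285/5184 4459/15552 247/864

Derivation:
Propagating the distribution step by step (d_{t+1} = d_t * P):
d_0 = (X=1/3, Y=1/3, Z=0, W=1/3)
  d_1[X] = 1/3*1/12 + 1/3*1/12 + 0*1/12 + 1/3*5/12 = 7/36
  d_1[Y] = 1/3*1/6 + 1/3*1/2 + 0*1/4 + 1/3*1/12 = 1/4
  d_1[Z] = 1/3*5/12 + 1/3*1/12 + 0*1/2 + 1/3*1/6 = 2/9
  d_1[W] = 1/3*1/3 + 1/3*1/3 + 0*1/6 + 1/3*1/3 = 1/3
d_1 = (X=7/36, Y=1/4, Z=2/9, W=1/3)
  d_2[X] = 7/36*1/12 + 1/4*1/12 + 2/9*1/12 + 1/3*5/12 = 7/36
  d_2[Y] = 7/36*1/6 + 1/4*1/2 + 2/9*1/4 + 1/3*1/12 = 13/54
  d_2[Z] = 7/36*5/12 + 1/4*1/12 + 2/9*1/2 + 1/3*1/6 = 29/108
  d_2[W] = 7/36*1/3 + 1/4*1/3 + 2/9*1/6 + 1/3*1/3 = 8/27
d_2 = (X=7/36, Y=13/54, Z=29/108, W=8/27)
  d_3[X] = 7/36*1/12 + 13/54*1/12 + 29/108*1/12 + 8/27*5/12 = 59/324
  d_3[Y] = 7/36*1/6 + 13/54*1/2 + 29/108*1/4 + 8/27*1/12 = 317/1296
  d_3[Z] = 7/36*5/12 + 13/54*1/12 + 29/108*1/2 + 8/27*1/6 = 41/144
  d_3[W] = 7/36*1/3 + 13/54*1/3 + 29/108*1/6 + 8/27*1/3 = 187/648
d_3 = (X=59/324, Y=317/1296, Z=41/144, W=187/648)
  d_4[X] = 59/324*1/12 + 317/1296*1/12 + 41/144*1/12 + 187/648*5/12 = 349/1944
  d_4[Y] = 59/324*1/6 + 317/1296*1/2 + 41/144*1/4 + 187/648*1/12 = 1285/5184
  d_4[Z] = 59/324*5/12 + 317/1296*1/12 + 41/144*1/2 + 187/648*1/6 = 4459/15552
  d_4[W] = 59/324*1/3 + 317/1296*1/3 + 41/144*1/6 + 187/648*1/3 = 247/864
d_4 = (X=349/1944, Y=1285/5184, Z=4459/15552, W=247/864)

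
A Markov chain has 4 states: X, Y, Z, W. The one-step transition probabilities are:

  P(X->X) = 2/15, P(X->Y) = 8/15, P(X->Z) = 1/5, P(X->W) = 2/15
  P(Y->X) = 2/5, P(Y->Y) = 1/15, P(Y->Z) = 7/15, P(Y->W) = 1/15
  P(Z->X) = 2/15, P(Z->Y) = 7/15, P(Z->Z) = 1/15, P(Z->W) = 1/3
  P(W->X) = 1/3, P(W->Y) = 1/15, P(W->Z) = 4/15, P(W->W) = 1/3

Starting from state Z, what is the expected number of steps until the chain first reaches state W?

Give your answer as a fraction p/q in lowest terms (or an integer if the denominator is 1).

Let h_i = expected steps to first reach W from state i.
Boundary: h_W = 0.
First-step equations for the other states:
  h_X = 1 + 2/15*h_X + 8/15*h_Y + 1/5*h_Z + 2/15*h_W
  h_Y = 1 + 2/5*h_X + 1/15*h_Y + 7/15*h_Z + 1/15*h_W
  h_Z = 1 + 2/15*h_X + 7/15*h_Y + 1/15*h_Z + 1/3*h_W

Substituting h_W = 0 and rearranging gives the linear system (I - Q) h = 1:
  [13/15, -8/15, -1/5] . (h_X, h_Y, h_Z) = 1
  [-2/5, 14/15, -7/15] . (h_X, h_Y, h_Z) = 1
  [-2/15, -7/15, 14/15] . (h_X, h_Y, h_Z) = 1

Solving yields:
  h_X = 810/131
  h_Y = 5745/917
  h_Z = 4665/917

Starting state is Z, so the expected hitting time is h_Z = 4665/917.

Answer: 4665/917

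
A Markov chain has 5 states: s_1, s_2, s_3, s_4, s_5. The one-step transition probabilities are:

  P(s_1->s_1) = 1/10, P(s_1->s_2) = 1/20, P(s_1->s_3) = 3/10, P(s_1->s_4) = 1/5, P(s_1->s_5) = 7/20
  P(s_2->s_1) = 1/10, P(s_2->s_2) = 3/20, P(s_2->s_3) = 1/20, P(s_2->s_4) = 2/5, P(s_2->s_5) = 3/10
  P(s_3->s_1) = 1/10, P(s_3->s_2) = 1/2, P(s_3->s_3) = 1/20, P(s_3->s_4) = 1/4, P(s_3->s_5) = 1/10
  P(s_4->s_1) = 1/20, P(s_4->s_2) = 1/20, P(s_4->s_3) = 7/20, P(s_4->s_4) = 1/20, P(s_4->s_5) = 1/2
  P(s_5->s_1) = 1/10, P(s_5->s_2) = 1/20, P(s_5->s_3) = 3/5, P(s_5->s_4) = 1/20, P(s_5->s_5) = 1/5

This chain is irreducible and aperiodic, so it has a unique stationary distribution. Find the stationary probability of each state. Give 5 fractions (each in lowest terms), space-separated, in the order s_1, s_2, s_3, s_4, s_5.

The stationary distribution satisfies pi = pi * P, i.e.:
  pi_s_1 = 1/10*pi_s_1 + 1/10*pi_s_2 + 1/10*pi_s_3 + 1/20*pi_s_4 + 1/10*pi_s_5
  pi_s_2 = 1/20*pi_s_1 + 3/20*pi_s_2 + 1/2*pi_s_3 + 1/20*pi_s_4 + 1/20*pi_s_5
  pi_s_3 = 3/10*pi_s_1 + 1/20*pi_s_2 + 1/20*pi_s_3 + 7/20*pi_s_4 + 3/5*pi_s_5
  pi_s_4 = 1/5*pi_s_1 + 2/5*pi_s_2 + 1/4*pi_s_3 + 1/20*pi_s_4 + 1/20*pi_s_5
  pi_s_5 = 7/20*pi_s_1 + 3/10*pi_s_2 + 1/10*pi_s_3 + 1/2*pi_s_4 + 1/5*pi_s_5
with normalization: pi_s_1 + pi_s_2 + pi_s_3 + pi_s_4 + pi_s_5 = 1.

Using the first 4 balance equations plus normalization, the linear system A*pi = b is:
  [-9/10, 1/10, 1/10, 1/20, 1/10] . pi = 0
  [1/20, -17/20, 1/2, 1/20, 1/20] . pi = 0
  [3/10, 1/20, -19/20, 7/20, 3/5] . pi = 0
  [1/5, 2/5, 1/4, -19/20, 1/20] . pi = 0
  [1, 1, 1, 1, 1] . pi = 1

Solving yields:
  pi_s_1 = 25180/277461
  pi_s_2 = 53117/277461
  pi_s_3 = 25135/92487
  pi_s_4 = 51322/277461
  pi_s_5 = 72437/277461

Verification (pi * P):
  25180/277461*1/10 + 53117/277461*1/10 + 25135/92487*1/10 + 51322/277461*1/20 + 72437/277461*1/10 = 25180/277461 = pi_s_1  (ok)
  25180/277461*1/20 + 53117/277461*3/20 + 25135/92487*1/2 + 51322/277461*1/20 + 72437/277461*1/20 = 53117/277461 = pi_s_2  (ok)
  25180/277461*3/10 + 53117/277461*1/20 + 25135/92487*1/20 + 51322/277461*7/20 + 72437/277461*3/5 = 25135/92487 = pi_s_3  (ok)
  25180/277461*1/5 + 53117/277461*2/5 + 25135/92487*1/4 + 51322/277461*1/20 + 72437/277461*1/20 = 51322/277461 = pi_s_4  (ok)
  25180/277461*7/20 + 53117/277461*3/10 + 25135/92487*1/10 + 51322/277461*1/2 + 72437/277461*1/5 = 72437/277461 = pi_s_5  (ok)

Answer: 25180/277461 53117/277461 25135/92487 51322/277461 72437/277461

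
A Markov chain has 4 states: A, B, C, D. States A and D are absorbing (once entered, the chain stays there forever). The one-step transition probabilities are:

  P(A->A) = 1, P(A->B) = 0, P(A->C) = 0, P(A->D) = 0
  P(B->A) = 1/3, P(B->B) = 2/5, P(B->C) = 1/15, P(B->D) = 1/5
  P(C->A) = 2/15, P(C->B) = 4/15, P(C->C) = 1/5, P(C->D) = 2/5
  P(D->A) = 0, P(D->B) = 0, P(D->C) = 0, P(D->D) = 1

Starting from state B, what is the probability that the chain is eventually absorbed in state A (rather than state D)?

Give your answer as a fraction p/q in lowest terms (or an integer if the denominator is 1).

Let a_i = P(absorbed in A | start in state i).
Boundary conditions: a_A = 1, a_D = 0.
For each transient state i, a_i = sum_j P(i->j) * a_j:
  a_B = 1/3*a_A + 2/5*a_B + 1/15*a_C + 1/5*a_D
  a_C = 2/15*a_A + 4/15*a_B + 1/5*a_C + 2/5*a_D

Substituting a_A = 1 and a_D = 0, rearrange to (I - Q) a = r where r[i] = P(i -> A):
  [3/5, -1/15] . (a_B, a_C) = 1/3
  [-4/15, 4/5] . (a_B, a_C) = 2/15

Solving yields:
  a_B = 31/52
  a_C = 19/52

Starting state is B, so the absorption probability is a_B = 31/52.

Answer: 31/52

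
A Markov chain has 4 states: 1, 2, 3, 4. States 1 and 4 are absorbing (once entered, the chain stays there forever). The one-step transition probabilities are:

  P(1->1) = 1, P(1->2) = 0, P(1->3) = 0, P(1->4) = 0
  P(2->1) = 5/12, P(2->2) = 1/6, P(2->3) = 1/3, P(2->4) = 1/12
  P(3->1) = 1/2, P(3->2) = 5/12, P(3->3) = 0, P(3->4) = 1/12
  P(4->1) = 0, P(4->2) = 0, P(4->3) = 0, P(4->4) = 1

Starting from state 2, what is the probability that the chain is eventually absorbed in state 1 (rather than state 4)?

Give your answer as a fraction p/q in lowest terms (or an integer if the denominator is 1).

Answer: 21/25

Derivation:
Let a_i = P(absorbed in 1 | start in state i).
Boundary conditions: a_1 = 1, a_4 = 0.
For each transient state i, a_i = sum_j P(i->j) * a_j:
  a_2 = 5/12*a_1 + 1/6*a_2 + 1/3*a_3 + 1/12*a_4
  a_3 = 1/2*a_1 + 5/12*a_2 + 0*a_3 + 1/12*a_4

Substituting a_1 = 1 and a_4 = 0, rearrange to (I - Q) a = r where r[i] = P(i -> 1):
  [5/6, -1/3] . (a_2, a_3) = 5/12
  [-5/12, 1] . (a_2, a_3) = 1/2

Solving yields:
  a_2 = 21/25
  a_3 = 17/20

Starting state is 2, so the absorption probability is a_2 = 21/25.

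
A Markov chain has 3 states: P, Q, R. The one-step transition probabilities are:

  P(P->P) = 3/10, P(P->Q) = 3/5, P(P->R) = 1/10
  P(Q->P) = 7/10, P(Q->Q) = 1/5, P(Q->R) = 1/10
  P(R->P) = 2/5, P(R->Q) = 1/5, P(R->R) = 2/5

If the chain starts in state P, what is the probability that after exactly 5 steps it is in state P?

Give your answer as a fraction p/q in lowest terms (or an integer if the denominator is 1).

Computing P^5 by repeated multiplication:
P^1 =
  P: [3/10, 3/5, 1/10]
  Q: [7/10, 1/5, 1/10]
  R: [2/5, 1/5, 2/5]
P^2 =
  P: [11/20, 8/25, 13/100]
  Q: [39/100, 12/25, 13/100]
  R: [21/50, 9/25, 11/50]
P^3 =
  P: [441/1000, 21/50, 139/1000]
  Q: [101/200, 89/250, 139/1000]
  R: [233/500, 46/125, 83/500]
P^4 =
  P: [4819/10000, 941/2500, 1417/10000]
  Q: [4563/10000, 201/500, 1417/10000]
  R: [2319/5000, 483/1250, 749/5000]
P^5 =
  P: [46473/100000, 9819/25000, 14251/100000]
  Q: [47497/100000, 9563/25000, 14251/100000]
  R: [23477/50000, 4819/12500, 7247/50000]

(P^5)[P -> P] = 46473/100000

Answer: 46473/100000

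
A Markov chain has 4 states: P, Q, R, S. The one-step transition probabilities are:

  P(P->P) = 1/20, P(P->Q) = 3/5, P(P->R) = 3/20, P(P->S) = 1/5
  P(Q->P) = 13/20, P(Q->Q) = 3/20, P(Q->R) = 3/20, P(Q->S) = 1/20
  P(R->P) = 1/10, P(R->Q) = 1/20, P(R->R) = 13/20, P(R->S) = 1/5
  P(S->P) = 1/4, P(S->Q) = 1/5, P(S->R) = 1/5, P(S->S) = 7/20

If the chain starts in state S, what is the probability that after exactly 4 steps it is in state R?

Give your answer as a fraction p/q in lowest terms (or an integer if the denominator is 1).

Answer: 9829/32000

Derivation:
Computing P^4 by repeated multiplication:
P^1 =
  P: [1/20, 3/5, 3/20, 1/5]
  Q: [13/20, 3/20, 3/20, 1/20]
  R: [1/10, 1/20, 13/20, 1/5]
  S: [1/4, 1/5, 1/5, 7/20]
P^2 =
  P: [183/400, 67/400, 47/200, 7/50]
  Q: [63/400, 43/100, 91/400, 37/200]
  R: [61/400, 7/50, 97/200, 89/400]
  S: [1/4, 13/50, 107/400, 89/400]
P^3 =
  P: [761/4000, 543/1600, 549/2000, 1567/8000]
  Q: [2851/8000, 1659/8000, 273/1000, 653/4000]
  R: [811/4000, 29/160, 3229/8000, 1699/8000]
  S: [2111/8000, 79/320, 2359/8000, 311/1600]
P^4 =
  P: [12261/40000, 34873/160000, 47527/160000, 7139/40000]
  Q: [8829/40000, 46597/160000, 23573/80000, 30941/160000]
  R: [1417/6400, 33839/160000, 57989/160000, 32747/160000]
  S: [40279/160000, 9959/40000, 9829/32000, 1537/8000]

(P^4)[S -> R] = 9829/32000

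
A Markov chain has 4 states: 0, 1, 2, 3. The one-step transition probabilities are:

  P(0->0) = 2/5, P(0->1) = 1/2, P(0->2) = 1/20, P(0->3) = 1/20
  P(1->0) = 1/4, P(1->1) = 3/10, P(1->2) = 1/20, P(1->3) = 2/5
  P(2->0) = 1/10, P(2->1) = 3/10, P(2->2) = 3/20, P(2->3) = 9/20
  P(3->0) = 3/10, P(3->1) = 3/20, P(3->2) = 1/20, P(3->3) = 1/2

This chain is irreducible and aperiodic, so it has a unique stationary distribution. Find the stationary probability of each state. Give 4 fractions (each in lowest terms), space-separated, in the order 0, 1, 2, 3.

The stationary distribution satisfies pi = pi * P, i.e.:
  pi_0 = 2/5*pi_0 + 1/4*pi_1 + 1/10*pi_2 + 3/10*pi_3
  pi_1 = 1/2*pi_0 + 3/10*pi_1 + 3/10*pi_2 + 3/20*pi_3
  pi_2 = 1/20*pi_0 + 1/20*pi_1 + 3/20*pi_2 + 1/20*pi_3
  pi_3 = 1/20*pi_0 + 2/5*pi_1 + 9/20*pi_2 + 1/2*pi_3
with normalization: pi_0 + pi_1 + pi_2 + pi_3 = 1.

Using the first 3 balance equations plus normalization, the linear system A*pi = b is:
  [-3/5, 1/4, 1/10, 3/10] . pi = 0
  [1/2, -7/10, 3/10, 3/20] . pi = 0
  [1/20, 1/20, -17/20, 1/20] . pi = 0
  [1, 1, 1, 1] . pi = 1

Solving yields:
  pi_0 = 1711/5634
  pi_1 = 877/2817
  pi_2 = 1/18
  pi_3 = 928/2817

Verification (pi * P):
  1711/5634*2/5 + 877/2817*1/4 + 1/18*1/10 + 928/2817*3/10 = 1711/5634 = pi_0  (ok)
  1711/5634*1/2 + 877/2817*3/10 + 1/18*3/10 + 928/2817*3/20 = 877/2817 = pi_1  (ok)
  1711/5634*1/20 + 877/2817*1/20 + 1/18*3/20 + 928/2817*1/20 = 1/18 = pi_2  (ok)
  1711/5634*1/20 + 877/2817*2/5 + 1/18*9/20 + 928/2817*1/2 = 928/2817 = pi_3  (ok)

Answer: 1711/5634 877/2817 1/18 928/2817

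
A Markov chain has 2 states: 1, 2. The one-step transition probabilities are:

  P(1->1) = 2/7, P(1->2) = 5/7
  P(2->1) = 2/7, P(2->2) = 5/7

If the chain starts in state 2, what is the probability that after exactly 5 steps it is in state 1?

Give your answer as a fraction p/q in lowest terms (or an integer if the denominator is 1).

Answer: 2/7

Derivation:
Computing P^5 by repeated multiplication:
P^1 =
  1: [2/7, 5/7]
  2: [2/7, 5/7]
P^2 =
  1: [2/7, 5/7]
  2: [2/7, 5/7]
P^3 =
  1: [2/7, 5/7]
  2: [2/7, 5/7]
P^4 =
  1: [2/7, 5/7]
  2: [2/7, 5/7]
P^5 =
  1: [2/7, 5/7]
  2: [2/7, 5/7]

(P^5)[2 -> 1] = 2/7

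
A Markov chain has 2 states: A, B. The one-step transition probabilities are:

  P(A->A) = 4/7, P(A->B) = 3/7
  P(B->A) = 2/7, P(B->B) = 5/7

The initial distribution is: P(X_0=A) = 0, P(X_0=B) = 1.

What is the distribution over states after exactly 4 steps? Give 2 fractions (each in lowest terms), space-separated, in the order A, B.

Answer: 954/2401 1447/2401

Derivation:
Propagating the distribution step by step (d_{t+1} = d_t * P):
d_0 = (A=0, B=1)
  d_1[A] = 0*4/7 + 1*2/7 = 2/7
  d_1[B] = 0*3/7 + 1*5/7 = 5/7
d_1 = (A=2/7, B=5/7)
  d_2[A] = 2/7*4/7 + 5/7*2/7 = 18/49
  d_2[B] = 2/7*3/7 + 5/7*5/7 = 31/49
d_2 = (A=18/49, B=31/49)
  d_3[A] = 18/49*4/7 + 31/49*2/7 = 134/343
  d_3[B] = 18/49*3/7 + 31/49*5/7 = 209/343
d_3 = (A=134/343, B=209/343)
  d_4[A] = 134/343*4/7 + 209/343*2/7 = 954/2401
  d_4[B] = 134/343*3/7 + 209/343*5/7 = 1447/2401
d_4 = (A=954/2401, B=1447/2401)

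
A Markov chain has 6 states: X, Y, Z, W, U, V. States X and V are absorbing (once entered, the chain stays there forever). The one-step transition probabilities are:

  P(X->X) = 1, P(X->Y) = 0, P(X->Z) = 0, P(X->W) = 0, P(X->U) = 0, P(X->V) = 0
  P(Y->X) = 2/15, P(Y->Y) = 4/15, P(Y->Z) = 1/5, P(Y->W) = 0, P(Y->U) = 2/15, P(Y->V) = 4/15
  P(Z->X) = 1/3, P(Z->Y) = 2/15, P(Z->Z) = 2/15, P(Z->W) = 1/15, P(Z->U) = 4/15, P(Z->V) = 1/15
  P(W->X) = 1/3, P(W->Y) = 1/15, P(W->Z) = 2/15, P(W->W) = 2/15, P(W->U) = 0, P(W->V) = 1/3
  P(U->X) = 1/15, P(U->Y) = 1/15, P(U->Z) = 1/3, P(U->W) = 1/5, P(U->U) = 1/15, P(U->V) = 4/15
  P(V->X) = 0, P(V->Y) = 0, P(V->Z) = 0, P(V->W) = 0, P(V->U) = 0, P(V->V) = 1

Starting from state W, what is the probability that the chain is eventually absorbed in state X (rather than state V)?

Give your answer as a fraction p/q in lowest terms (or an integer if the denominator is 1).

Answer: 1761/3427

Derivation:
Let a_i = P(absorbed in X | start in state i).
Boundary conditions: a_X = 1, a_V = 0.
For each transient state i, a_i = sum_j P(i->j) * a_j:
  a_Y = 2/15*a_X + 4/15*a_Y + 1/5*a_Z + 0*a_W + 2/15*a_U + 4/15*a_V
  a_Z = 1/3*a_X + 2/15*a_Y + 2/15*a_Z + 1/15*a_W + 4/15*a_U + 1/15*a_V
  a_W = 1/3*a_X + 1/15*a_Y + 2/15*a_Z + 2/15*a_W + 0*a_U + 1/3*a_V
  a_U = 1/15*a_X + 1/15*a_Y + 1/3*a_Z + 1/5*a_W + 1/15*a_U + 4/15*a_V

Substituting a_X = 1 and a_V = 0, rearrange to (I - Q) a = r where r[i] = P(i -> X):
  [11/15, -1/5, 0, -2/15] . (a_Y, a_Z, a_W, a_U) = 2/15
  [-2/15, 13/15, -1/15, -4/15] . (a_Y, a_Z, a_W, a_U) = 1/3
  [-1/15, -2/15, 13/15, 0] . (a_Y, a_Z, a_W, a_U) = 1/3
  [-1/15, -1/3, -1/5, 14/15] . (a_Y, a_Z, a_W, a_U) = 1/15

Solving yields:
  a_Y = 1478/3427
  a_Z = 2140/3427
  a_W = 1761/3427
  a_U = 1492/3427

Starting state is W, so the absorption probability is a_W = 1761/3427.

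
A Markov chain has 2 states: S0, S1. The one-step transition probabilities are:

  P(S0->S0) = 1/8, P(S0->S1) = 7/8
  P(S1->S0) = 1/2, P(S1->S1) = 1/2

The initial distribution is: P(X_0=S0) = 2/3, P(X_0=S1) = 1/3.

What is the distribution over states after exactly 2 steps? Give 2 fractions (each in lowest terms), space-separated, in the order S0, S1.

Propagating the distribution step by step (d_{t+1} = d_t * P):
d_0 = (S0=2/3, S1=1/3)
  d_1[S0] = 2/3*1/8 + 1/3*1/2 = 1/4
  d_1[S1] = 2/3*7/8 + 1/3*1/2 = 3/4
d_1 = (S0=1/4, S1=3/4)
  d_2[S0] = 1/4*1/8 + 3/4*1/2 = 13/32
  d_2[S1] = 1/4*7/8 + 3/4*1/2 = 19/32
d_2 = (S0=13/32, S1=19/32)

Answer: 13/32 19/32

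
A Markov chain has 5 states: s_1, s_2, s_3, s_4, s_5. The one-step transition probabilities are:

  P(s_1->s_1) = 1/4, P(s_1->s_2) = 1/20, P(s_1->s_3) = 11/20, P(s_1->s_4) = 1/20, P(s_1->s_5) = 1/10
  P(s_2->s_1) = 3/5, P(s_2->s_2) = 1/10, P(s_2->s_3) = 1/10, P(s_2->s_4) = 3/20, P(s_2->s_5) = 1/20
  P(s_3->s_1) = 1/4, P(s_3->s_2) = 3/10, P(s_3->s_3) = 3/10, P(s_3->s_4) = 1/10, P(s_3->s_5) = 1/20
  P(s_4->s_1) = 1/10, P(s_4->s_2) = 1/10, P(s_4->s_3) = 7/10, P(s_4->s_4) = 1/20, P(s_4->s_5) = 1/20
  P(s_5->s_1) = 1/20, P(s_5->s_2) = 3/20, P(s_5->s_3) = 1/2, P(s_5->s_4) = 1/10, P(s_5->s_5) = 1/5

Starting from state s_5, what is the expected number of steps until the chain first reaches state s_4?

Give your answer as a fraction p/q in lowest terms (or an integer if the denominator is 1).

Answer: 175900/16691

Derivation:
Let h_i = expected steps to first reach s_4 from state i.
Boundary: h_s_4 = 0.
First-step equations for the other states:
  h_s_1 = 1 + 1/4*h_s_1 + 1/20*h_s_2 + 11/20*h_s_3 + 1/20*h_s_4 + 1/10*h_s_5
  h_s_2 = 1 + 3/5*h_s_1 + 1/10*h_s_2 + 1/10*h_s_3 + 3/20*h_s_4 + 1/20*h_s_5
  h_s_3 = 1 + 1/4*h_s_1 + 3/10*h_s_2 + 3/10*h_s_3 + 1/10*h_s_4 + 1/20*h_s_5
  h_s_5 = 1 + 1/20*h_s_1 + 3/20*h_s_2 + 1/2*h_s_3 + 1/10*h_s_4 + 1/5*h_s_5

Substituting h_s_4 = 0 and rearranging gives the linear system (I - Q) h = 1:
  [3/4, -1/20, -11/20, -1/10] . (h_s_1, h_s_2, h_s_3, h_s_5) = 1
  [-3/5, 9/10, -1/10, -1/20] . (h_s_1, h_s_2, h_s_3, h_s_5) = 1
  [-1/4, -3/10, 7/10, -1/20] . (h_s_1, h_s_2, h_s_3, h_s_5) = 1
  [-1/20, -3/20, -1/2, 4/5] . (h_s_1, h_s_2, h_s_3, h_s_5) = 1

Solving yields:
  h_s_1 = 187360/16691
  h_s_2 = 172940/16691
  h_s_3 = 177440/16691
  h_s_5 = 175900/16691

Starting state is s_5, so the expected hitting time is h_s_5 = 175900/16691.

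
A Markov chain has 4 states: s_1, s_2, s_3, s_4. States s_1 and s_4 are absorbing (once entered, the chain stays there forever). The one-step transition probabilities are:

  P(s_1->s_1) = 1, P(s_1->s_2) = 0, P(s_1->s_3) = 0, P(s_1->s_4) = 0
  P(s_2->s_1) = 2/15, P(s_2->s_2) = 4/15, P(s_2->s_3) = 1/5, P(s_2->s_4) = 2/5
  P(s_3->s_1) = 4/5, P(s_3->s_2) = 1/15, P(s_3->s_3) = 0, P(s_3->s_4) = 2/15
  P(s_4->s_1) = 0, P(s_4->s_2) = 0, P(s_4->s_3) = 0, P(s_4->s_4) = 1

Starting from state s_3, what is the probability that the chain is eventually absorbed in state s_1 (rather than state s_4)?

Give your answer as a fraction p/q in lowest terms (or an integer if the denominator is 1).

Answer: 67/81

Derivation:
Let a_i = P(absorbed in s_1 | start in state i).
Boundary conditions: a_s_1 = 1, a_s_4 = 0.
For each transient state i, a_i = sum_j P(i->j) * a_j:
  a_s_2 = 2/15*a_s_1 + 4/15*a_s_2 + 1/5*a_s_3 + 2/5*a_s_4
  a_s_3 = 4/5*a_s_1 + 1/15*a_s_2 + 0*a_s_3 + 2/15*a_s_4

Substituting a_s_1 = 1 and a_s_4 = 0, rearrange to (I - Q) a = r where r[i] = P(i -> s_1):
  [11/15, -1/5] . (a_s_2, a_s_3) = 2/15
  [-1/15, 1] . (a_s_2, a_s_3) = 4/5

Solving yields:
  a_s_2 = 11/27
  a_s_3 = 67/81

Starting state is s_3, so the absorption probability is a_s_3 = 67/81.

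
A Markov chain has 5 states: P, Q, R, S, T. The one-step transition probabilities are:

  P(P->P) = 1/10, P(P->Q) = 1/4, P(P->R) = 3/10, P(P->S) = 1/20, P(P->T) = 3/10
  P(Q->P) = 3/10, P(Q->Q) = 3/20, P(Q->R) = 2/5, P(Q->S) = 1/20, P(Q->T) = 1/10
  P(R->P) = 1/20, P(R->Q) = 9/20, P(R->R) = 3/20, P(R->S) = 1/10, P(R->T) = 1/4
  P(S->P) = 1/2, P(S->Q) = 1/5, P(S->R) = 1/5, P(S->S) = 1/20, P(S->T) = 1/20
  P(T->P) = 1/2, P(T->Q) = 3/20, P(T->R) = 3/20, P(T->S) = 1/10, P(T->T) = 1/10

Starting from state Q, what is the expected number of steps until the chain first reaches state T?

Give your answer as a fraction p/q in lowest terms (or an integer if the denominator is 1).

Answer: 23808/4303

Derivation:
Let h_i = expected steps to first reach T from state i.
Boundary: h_T = 0.
First-step equations for the other states:
  h_P = 1 + 1/10*h_P + 1/4*h_Q + 3/10*h_R + 1/20*h_S + 3/10*h_T
  h_Q = 1 + 3/10*h_P + 3/20*h_Q + 2/5*h_R + 1/20*h_S + 1/10*h_T
  h_R = 1 + 1/20*h_P + 9/20*h_Q + 3/20*h_R + 1/10*h_S + 1/4*h_T
  h_S = 1 + 1/2*h_P + 1/5*h_Q + 1/5*h_R + 1/20*h_S + 1/20*h_T

Substituting h_T = 0 and rearranging gives the linear system (I - Q) h = 1:
  [9/10, -1/4, -3/10, -1/20] . (h_P, h_Q, h_R, h_S) = 1
  [-3/10, 17/20, -2/5, -1/20] . (h_P, h_Q, h_R, h_S) = 1
  [-1/20, -9/20, 17/20, -1/10] . (h_P, h_Q, h_R, h_S) = 1
  [-1/2, -1/5, -1/5, 19/20] . (h_P, h_Q, h_R, h_S) = 1

Solving yields:
  h_P = 20012/4303
  h_Q = 23808/4303
  h_R = 21744/4303
  h_S = 24652/4303

Starting state is Q, so the expected hitting time is h_Q = 23808/4303.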